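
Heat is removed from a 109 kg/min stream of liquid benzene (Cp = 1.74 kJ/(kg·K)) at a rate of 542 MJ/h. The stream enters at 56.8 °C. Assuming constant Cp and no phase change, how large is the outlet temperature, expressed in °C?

T_out = 9.17 °C

Q = 542 MJ/h = 9033.3 kJ/min
ΔT = Q/(ṁ·Cp) = 9033.3/(109×1.74) = 47.629 K
T_out = 56.8 − 47.629 = 9.1709 °C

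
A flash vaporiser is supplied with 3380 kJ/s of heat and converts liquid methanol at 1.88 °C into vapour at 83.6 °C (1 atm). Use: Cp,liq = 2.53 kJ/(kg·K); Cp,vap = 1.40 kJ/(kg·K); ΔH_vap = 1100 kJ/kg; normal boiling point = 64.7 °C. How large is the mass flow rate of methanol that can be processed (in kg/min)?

ṁ = 158 kg/min

Δh = 2.53×(64.7−1.88) + 1100 + 1.40×(83.6−64.7) = 1285.4 kJ/kg
Q = 3380 kJ/s = 3380 kJ/s = 202800 kJ/min
ṁ = Q/Δh = 202800 / 1285.4 = 157.77 kg/min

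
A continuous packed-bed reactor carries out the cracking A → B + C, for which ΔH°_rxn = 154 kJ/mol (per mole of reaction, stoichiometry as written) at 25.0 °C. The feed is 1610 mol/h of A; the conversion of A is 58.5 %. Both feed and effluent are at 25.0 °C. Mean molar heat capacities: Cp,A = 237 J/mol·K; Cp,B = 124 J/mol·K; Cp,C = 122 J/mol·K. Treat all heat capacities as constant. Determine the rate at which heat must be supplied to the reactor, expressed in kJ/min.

Extent of reaction ξ = 0.585 × 1610 = 941.85 mol/h
Reaction term: ξ·ΔH°_rxn = 941.85 × 154 = 145040 kJ/h
Q = ΔH = 145040 kJ/h = 40.29 kW
Heat supplied = 2417.4 kJ/min

Q_in = 2420 kJ/min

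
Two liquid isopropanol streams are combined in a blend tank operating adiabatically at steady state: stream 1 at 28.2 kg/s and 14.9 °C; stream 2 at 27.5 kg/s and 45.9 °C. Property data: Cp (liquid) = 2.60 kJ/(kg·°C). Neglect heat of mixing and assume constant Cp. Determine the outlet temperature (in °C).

T_out = 30.2 °C

Adiabatic, steady state ⇒ Σ ṁᵢCp,ᵢ(T_out − Tᵢ) = 0
T_out = Σ ṁᵢCp,ᵢTᵢ / Σ ṁᵢCp,ᵢ
      = 4374.3 / 144.82 = 30.205 °C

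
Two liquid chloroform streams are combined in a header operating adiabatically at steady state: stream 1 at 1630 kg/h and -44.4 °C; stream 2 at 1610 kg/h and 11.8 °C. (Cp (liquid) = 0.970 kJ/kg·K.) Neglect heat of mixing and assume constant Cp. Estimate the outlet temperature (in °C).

T_out = -16.5 °C

Adiabatic, steady state ⇒ Σ ṁᵢCp,ᵢ(T_out − Tᵢ) = 0
Σ ṁᵢCp,ᵢTᵢ = 1630×0.970×-44.4 + 1610×0.970×11.8 = -51773
Σ ṁᵢCp,ᵢ = 1630×0.970 + 1610×0.970 = 3142.8
T_out = -51773 / 3142.8 = -16.473 °C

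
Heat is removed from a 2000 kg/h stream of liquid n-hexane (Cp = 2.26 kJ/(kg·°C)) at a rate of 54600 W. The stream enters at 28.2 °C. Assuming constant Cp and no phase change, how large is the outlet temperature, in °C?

Q = 54600 W = 196560 kJ/h
ΔT = Q/(ṁ·Cp) = 196560/(2000×2.26) = 43.487 K
T_out = 28.2 − 43.487 = -15.287 °C

T_out = -15.3 °C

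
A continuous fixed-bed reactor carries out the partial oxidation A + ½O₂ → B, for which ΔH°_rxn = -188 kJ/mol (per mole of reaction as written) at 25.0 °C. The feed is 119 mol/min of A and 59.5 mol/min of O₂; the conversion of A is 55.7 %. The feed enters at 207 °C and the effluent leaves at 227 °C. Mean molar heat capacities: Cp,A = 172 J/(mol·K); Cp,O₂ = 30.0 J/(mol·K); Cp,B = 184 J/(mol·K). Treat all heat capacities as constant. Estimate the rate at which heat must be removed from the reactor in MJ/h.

Extent of reaction ξ = 0.557 × 119 = 66.283 mol/min
Reaction term: ξ·ΔH°_rxn = 66.283 × -188 = -12461 kJ/min
Sensible, feed 207→25 °C: -4050 kJ/min
Outlet flows (mol/min): A 52.717, O₂ 26.358, B 66.283
Sensible, products 25→227 °C: 4454.9 kJ/min
Q = ΔH = -12056 kJ/min = -200.94 kW
Heat removed = 723.38 MJ/h

Q_out = 723 MJ/h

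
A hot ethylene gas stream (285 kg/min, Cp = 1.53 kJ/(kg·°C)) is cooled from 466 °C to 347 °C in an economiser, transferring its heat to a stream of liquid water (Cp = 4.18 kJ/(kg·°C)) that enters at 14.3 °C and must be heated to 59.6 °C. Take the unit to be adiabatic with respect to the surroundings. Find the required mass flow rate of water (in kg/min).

Heat released by hot stream: Q = 285 × 1.53 × (466 − 347) = 51890 kJ/min
Energy balance on cold side (adiabatic exchanger): Q = ṁ_c·Cp_c·(T_c,out − T_c,in)
ṁ_c = 51890 / [4.18 × (59.6 − 14.3)] = 274.04 kg/min

ṁ_c = 274 kg/min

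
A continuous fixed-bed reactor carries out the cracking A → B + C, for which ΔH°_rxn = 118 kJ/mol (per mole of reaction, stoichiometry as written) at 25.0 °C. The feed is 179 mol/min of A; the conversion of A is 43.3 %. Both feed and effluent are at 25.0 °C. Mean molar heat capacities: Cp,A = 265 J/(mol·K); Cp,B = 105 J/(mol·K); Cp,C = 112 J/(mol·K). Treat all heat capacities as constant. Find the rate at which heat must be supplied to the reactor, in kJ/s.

Q_in = 152 kJ/s

Extent of reaction ξ = 0.433 × 179 = 77.507 mol/min
Reaction term: ξ·ΔH°_rxn = 77.507 × 118 = 9145.8 kJ/min
Q = ΔH = 9145.8 kJ/min = 152.43 kW
Heat supplied = 152.43 kJ/s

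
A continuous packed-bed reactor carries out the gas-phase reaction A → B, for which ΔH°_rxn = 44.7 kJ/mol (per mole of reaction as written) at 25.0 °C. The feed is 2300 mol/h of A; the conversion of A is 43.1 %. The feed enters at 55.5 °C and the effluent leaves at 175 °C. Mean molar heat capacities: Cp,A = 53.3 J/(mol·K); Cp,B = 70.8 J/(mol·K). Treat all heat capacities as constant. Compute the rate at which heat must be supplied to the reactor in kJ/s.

Q_in = 17.1 kJ/s

Extent of reaction ξ = 0.431 × 2300 = 991.3 mol/h
Reaction term: ξ·ΔH°_rxn = 991.3 × 44.7 = 44311 kJ/h
Sensible, feed 55.5→25 °C: -3739 kJ/h
Outlet flows (mol/h): A 1308.7, B 991.3
Sensible, products 25→175 °C: 20991 kJ/h
Q = ΔH = 61563 kJ/h = 17.101 kW
Heat supplied = 17.101 kJ/s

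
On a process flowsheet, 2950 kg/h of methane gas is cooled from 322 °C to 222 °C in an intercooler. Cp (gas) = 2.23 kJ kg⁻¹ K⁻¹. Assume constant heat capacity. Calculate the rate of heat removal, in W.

Q_c = 183000 W

Q = ṁ·Cp·ΔT = 2950 × 2.23 × (222 − 322) = -657850 kJ/h
Converting: 657850 / 3600 s = 182.74 kW
Cooling duty = 182740 W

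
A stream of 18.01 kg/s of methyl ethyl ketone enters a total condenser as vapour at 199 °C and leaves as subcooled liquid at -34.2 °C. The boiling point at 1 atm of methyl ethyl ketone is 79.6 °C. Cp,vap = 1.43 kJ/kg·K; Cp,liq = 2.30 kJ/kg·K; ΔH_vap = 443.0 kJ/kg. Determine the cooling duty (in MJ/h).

Q_c = 56800 MJ/h

vapour 199→79.6 °C: -170.74 kJ/kg
condensation at 79.6 °C: -443 kJ/kg
liquid 79.6→-34.2 °C: -261.74 kJ/kg
Δh = -170.74 + -443 + -261.74 = -875.48 kJ/kg
Q = ṁ·Δh = 18.01 kg/s × -875.48 kJ/kg = -15767 kJ/s
|Q| = 15767 kW = 56763 MJ/h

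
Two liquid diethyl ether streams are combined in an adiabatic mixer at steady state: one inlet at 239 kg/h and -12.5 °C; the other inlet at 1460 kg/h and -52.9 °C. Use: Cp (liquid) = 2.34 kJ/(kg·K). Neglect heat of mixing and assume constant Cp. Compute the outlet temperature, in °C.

Adiabatic, steady state ⇒ Σ ṁᵢCp,ᵢ(T_out − Tᵢ) = 0
Σ ṁᵢCp,ᵢTᵢ = 239×2.34×-12.5 + 1460×2.34×-52.9 = -187720
Σ ṁᵢCp,ᵢ = 239×2.34 + 1460×2.34 = 3975.7
T_out = -187720 / 3975.7 = -47.217 °C

T_out = -47.2 °C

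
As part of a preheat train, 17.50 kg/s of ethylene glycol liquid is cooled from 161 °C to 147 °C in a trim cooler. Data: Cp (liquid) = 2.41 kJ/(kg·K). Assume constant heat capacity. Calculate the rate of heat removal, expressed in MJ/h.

Q_c = 2130 MJ/h

Q = ṁ·Cp·ΔT = 17.50 × 2.41 × (147 − 161) = -590.45 kJ/s
Cooling duty = 2125.6 MJ/h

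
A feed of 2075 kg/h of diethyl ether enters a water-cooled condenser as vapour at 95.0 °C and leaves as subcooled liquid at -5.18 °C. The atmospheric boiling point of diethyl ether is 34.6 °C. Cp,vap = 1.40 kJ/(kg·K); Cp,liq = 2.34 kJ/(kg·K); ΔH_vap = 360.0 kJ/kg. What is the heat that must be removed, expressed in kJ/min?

vapour 95.0→34.6 °C: -84.56 kJ/kg
condensation at 34.6 °C: -360 kJ/kg
liquid 34.6→-5.18 °C: -93.085 kJ/kg
Δh = -84.56 + -360 + -93.085 = -537.65 kJ/kg
Q = ṁ·Δh = 2075 kg/h × -537.65 kJ/kg = -1.1156e+06 kJ/h
|Q| = 309.89 kW = 18594 kJ/min

Q_c = 18600 kJ/min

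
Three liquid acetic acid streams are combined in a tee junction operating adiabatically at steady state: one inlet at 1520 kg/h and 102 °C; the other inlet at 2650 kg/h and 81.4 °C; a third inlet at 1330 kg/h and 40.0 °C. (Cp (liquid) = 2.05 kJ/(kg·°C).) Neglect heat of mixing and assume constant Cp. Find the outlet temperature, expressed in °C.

T_out = 77.1 °C

No heat crosses the boundary, so H_out = H_in.
T_out = Σ ṁᵢCp,ᵢTᵢ / Σ ṁᵢCp,ᵢ
      = 869100 / 11275 = 77.082 °C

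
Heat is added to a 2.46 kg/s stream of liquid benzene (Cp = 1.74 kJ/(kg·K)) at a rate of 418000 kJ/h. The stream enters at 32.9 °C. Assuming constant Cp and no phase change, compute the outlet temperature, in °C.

T_out = 60.0 °C

Q = 418000 kJ/h = 116.11 kJ/s
ΔT = Q/(ṁ·Cp) = 116.11/(2.46×1.74) = 27.126 K
T_out = 32.9 + 27.126 = 60.026 °C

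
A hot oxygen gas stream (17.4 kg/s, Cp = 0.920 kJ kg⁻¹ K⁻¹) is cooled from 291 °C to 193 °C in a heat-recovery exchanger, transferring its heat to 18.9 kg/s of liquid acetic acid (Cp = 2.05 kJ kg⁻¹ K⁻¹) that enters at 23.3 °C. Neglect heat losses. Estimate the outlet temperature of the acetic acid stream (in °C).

Heat released by hot stream: Q = 17.4 × 0.920 × (291 − 193) = 1568.8 kJ/s
Energy balance on cold side (adiabatic exchanger): Q = ṁ_c·Cp_c·(T_c,out − T_c,in)
T_c,out = 23.3 + 1568.8/(18.9 × 2.05) = 63.79 °C

T_c,out = 63.8 °C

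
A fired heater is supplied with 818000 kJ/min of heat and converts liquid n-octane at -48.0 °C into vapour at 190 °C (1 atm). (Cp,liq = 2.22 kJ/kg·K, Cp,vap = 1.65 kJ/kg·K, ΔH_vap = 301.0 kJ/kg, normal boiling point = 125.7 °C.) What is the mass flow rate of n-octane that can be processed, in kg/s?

Δh = 2.22×(125.7−-48.0) + 301.0 + 1.65×(190−125.7) = 792.71 kJ/kg
Q = 818000 kJ/min = 13633 kJ/s = 13633 kJ/s
ṁ = Q/Δh = 13633 / 792.71 = 17.198 kg/s

ṁ = 17.2 kg/s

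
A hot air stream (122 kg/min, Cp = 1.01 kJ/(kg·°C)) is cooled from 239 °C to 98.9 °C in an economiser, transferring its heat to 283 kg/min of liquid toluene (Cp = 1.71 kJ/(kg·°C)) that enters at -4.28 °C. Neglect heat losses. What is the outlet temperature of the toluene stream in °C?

Heat released by hot stream: Q = 122 × 1.01 × (239 − 98.9) = 17263 kJ/min
Energy balance on cold side (adiabatic exchanger): Q = ṁ_c·Cp_c·(T_c,out − T_c,in)
T_c,out = -4.28 + 17263/(283 × 1.71) = 31.393 °C

T_c,out = 31.4 °C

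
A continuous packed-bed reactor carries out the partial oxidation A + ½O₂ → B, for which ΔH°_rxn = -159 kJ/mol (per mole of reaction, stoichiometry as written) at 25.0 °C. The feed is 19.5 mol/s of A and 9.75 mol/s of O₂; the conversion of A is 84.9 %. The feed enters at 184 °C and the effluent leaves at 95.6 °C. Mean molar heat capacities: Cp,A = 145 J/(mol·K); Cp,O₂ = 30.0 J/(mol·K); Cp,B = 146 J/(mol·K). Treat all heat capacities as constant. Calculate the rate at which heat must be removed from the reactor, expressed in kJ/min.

Q_out = 175000 kJ/min

Extent of reaction ξ = 0.849 × 19.5 = 16.555 mol/s
Reaction term: ξ·ΔH°_rxn = 16.555 × -159 = -2632.3 kJ/s
Sensible, feed 184→25 °C: -496.08 kJ/s
Outlet flows (mol/s): A 2.9445, O₂ 1.4723, B 16.555
Sensible, products 25→95.6 °C: 203.91 kJ/s
Q = ΔH = -2924.5 kJ/s = -2924.5 kW
Heat removed = 175470 kJ/min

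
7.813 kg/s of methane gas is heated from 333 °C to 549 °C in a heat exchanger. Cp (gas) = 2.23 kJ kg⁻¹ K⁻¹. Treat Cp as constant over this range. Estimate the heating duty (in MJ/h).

Q = ṁ·Cp·ΔT = 7.813 × 2.23 × (549 − 333) = 3763.4 kJ/s
Heating duty = 13548 MJ/h

Q = 13500 MJ/h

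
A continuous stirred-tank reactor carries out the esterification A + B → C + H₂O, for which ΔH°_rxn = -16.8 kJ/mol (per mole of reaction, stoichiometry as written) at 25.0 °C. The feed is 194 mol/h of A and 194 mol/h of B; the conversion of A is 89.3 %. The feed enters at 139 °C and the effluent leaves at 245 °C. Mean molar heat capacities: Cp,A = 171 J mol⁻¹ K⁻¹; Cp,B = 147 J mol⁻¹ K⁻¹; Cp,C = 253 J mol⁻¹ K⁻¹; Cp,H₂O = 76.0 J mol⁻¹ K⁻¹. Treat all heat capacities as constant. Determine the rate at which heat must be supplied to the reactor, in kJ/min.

Extent of reaction ξ = 0.893 × 194 = 173.24 mol/h
Reaction term: ξ·ΔH°_rxn = 173.24 × -16.8 = -2910.5 kJ/h
Sensible, feed 139→25 °C: -7032.9 kJ/h
Outlet flows (mol/h): A 20.758, B 20.758, C 173.24, H₂O 173.24
Sensible, products 25→245 °C: 13991 kJ/h
Q = ΔH = 4048.1 kJ/h = 1.1245 kW
Heat supplied = 67.469 kJ/min

Q_in = 67.5 kJ/min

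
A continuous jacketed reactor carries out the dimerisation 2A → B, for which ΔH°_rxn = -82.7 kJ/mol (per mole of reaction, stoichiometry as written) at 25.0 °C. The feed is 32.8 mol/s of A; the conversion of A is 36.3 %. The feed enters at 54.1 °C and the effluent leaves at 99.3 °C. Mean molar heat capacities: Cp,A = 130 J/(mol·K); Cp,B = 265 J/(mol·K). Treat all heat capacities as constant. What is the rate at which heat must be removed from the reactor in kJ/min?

Extent of reaction ξ = 0.363 × 32.8 / 2 = 5.9532 mol/s
Reaction term: ξ·ΔH°_rxn = 5.9532 × -82.7 = -492.33 kJ/s
Sensible, feed 54.1→25 °C: -124.08 kJ/s
Outlet flows (mol/s): A 20.894, B 5.9532
Sensible, products 25→99.3 °C: 319.03 kJ/s
Q = ΔH = -297.39 kJ/s = -297.39 kW
Heat removed = 17843 kJ/min

Q_out = 17800 kJ/min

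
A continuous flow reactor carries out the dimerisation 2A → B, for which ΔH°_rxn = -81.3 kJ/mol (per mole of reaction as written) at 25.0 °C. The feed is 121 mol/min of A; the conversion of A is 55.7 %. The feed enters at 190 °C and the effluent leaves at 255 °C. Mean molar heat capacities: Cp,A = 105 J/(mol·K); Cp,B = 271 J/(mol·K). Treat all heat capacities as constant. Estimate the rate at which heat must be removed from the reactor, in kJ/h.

Extent of reaction ξ = 0.557 × 121 / 2 = 33.699 mol/min
Reaction term: ξ·ΔH°_rxn = 33.699 × -81.3 = -2739.7 kJ/min
Sensible, feed 190→25 °C: -2096.3 kJ/min
Outlet flows (mol/min): A 53.603, B 33.699
Sensible, products 25→255 °C: 3394.9 kJ/min
Q = ΔH = -1441.1 kJ/min = -24.018 kW
Heat removed = 86464 kJ/h

Q_out = 86500 kJ/h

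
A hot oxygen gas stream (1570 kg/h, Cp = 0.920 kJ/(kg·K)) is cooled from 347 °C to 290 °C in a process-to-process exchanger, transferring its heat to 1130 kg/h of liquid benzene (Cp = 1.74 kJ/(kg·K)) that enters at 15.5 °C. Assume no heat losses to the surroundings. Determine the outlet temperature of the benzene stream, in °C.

T_c,out = 57.4 °C

Heat released by hot stream: Q = 1570 × 0.920 × (347 − 290) = 82331 kJ/h
Energy balance on cold side (adiabatic exchanger): Q = ṁ_c·Cp_c·(T_c,out − T_c,in)
T_c,out = 15.5 + 82331/(1130 × 1.74) = 57.373 °C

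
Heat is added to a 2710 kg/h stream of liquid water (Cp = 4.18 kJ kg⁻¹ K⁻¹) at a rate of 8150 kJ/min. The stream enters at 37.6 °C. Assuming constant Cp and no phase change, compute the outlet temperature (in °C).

Q = 8150 kJ/min = 489000 kJ/h
ΔT = Q/(ṁ·Cp) = 489000/(2710×4.18) = 43.168 K
T_out = 37.6 + 43.168 = 80.768 °C

T_out = 80.8 °C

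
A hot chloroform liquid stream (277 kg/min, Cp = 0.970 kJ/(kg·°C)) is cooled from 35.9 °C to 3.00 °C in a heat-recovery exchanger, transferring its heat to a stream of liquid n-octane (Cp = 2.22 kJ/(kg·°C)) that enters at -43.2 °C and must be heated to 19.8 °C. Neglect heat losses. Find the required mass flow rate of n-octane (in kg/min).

ṁ_c = 63.2 kg/min

Heat released by hot stream: Q = 277 × 0.970 × (35.9 − 3.00) = 8839.9 kJ/min
Energy balance on cold side (adiabatic exchanger): Q = ṁ_c·Cp_c·(T_c,out − T_c,in)
ṁ_c = 8839.9 / [2.22 × (19.8 − -43.2)] = 63.205 kg/min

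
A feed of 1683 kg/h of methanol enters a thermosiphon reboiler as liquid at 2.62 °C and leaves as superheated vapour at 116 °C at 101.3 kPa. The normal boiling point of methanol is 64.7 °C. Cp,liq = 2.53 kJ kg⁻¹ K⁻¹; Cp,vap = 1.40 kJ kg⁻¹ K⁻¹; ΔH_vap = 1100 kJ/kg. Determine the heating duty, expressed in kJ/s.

liquid 2.62→64.7 °C: 157.06 kJ/kg
vaporisation at 64.7 °C: 1100 kJ/kg
vapour 64.7→116 °C: 71.82 kJ/kg
Δh = 157.06 + 1100 + 71.82 = 1328.9 kJ/kg
Q = ṁ·Δh = 1683 kg/h × 1328.9 kJ/kg = 2.2365e+06 kJ/h
|Q| = 621.25 kW

Q = 621 kJ/s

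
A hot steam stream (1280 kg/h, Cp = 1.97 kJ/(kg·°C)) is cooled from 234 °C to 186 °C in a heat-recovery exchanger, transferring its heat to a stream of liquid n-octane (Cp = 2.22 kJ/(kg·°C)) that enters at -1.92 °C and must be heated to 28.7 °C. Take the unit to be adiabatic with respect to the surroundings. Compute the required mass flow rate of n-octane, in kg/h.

Heat released by hot stream: Q = 1280 × 1.97 × (234 − 186) = 121040 kJ/h
Energy balance on cold side (adiabatic exchanger): Q = ṁ_c·Cp_c·(T_c,out − T_c,in)
ṁ_c = 121040 / [2.22 × (28.7 − -1.92)] = 1780.6 kg/h

ṁ_c = 1780 kg/h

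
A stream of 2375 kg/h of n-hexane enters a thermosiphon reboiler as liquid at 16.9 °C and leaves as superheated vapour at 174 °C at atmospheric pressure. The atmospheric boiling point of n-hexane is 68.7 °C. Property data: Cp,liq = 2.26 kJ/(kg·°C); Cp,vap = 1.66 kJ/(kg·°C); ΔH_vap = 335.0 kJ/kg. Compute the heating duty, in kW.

Q = 414 kW

liquid 16.9→68.7 °C: 117.07 kJ/kg
vaporisation at 68.7 °C: 335 kJ/kg
vapour 68.7→174 °C: 174.8 kJ/kg
Δh = 117.07 + 335 + 174.8 = 626.87 kJ/kg
Q = ṁ·Δh = 2375 kg/h × 626.87 kJ/kg = 1.4888e+06 kJ/h
|Q| = 413.56 kW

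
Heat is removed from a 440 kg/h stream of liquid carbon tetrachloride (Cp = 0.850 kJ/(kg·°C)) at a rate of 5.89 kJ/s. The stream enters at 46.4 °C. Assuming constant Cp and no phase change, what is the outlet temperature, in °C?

Q = 5.89 kJ/s = 21204 kJ/h
ΔT = Q/(ṁ·Cp) = 21204/(440×0.850) = 56.695 K
T_out = 46.4 − 56.695 = -10.295 °C

T_out = -10.3 °C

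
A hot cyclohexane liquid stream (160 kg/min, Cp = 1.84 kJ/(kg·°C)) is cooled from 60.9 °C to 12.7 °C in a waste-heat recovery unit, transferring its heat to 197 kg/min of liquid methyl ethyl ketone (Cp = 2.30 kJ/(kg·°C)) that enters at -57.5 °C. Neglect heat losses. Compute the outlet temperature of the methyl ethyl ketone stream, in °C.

Heat released by hot stream: Q = 160 × 1.84 × (60.9 − 12.7) = 14190 kJ/min
Energy balance on cold side (adiabatic exchanger): Q = ṁ_c·Cp_c·(T_c,out − T_c,in)
T_c,out = -57.5 + 14190/(197 × 2.30) = -26.182 °C

T_c,out = -26.2 °C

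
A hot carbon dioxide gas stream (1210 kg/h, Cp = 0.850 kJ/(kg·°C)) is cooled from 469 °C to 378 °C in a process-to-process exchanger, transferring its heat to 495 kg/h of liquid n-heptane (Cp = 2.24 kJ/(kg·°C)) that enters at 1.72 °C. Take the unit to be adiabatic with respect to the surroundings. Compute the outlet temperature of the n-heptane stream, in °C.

Heat released by hot stream: Q = 1210 × 0.850 × (469 − 378) = 93594 kJ/h
Energy balance on cold side (adiabatic exchanger): Q = ṁ_c·Cp_c·(T_c,out − T_c,in)
T_c,out = 1.72 + 93594/(495 × 2.24) = 86.13 °C

T_c,out = 86.1 °C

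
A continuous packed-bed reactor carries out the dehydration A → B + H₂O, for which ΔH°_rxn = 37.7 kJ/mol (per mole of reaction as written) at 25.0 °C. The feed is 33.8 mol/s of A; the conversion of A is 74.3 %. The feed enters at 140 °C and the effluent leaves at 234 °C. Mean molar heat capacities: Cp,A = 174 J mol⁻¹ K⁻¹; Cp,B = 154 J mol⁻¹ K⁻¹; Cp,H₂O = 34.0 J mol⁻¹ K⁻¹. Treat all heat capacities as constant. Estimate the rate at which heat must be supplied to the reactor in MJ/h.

Q_in = 5660 MJ/h

Extent of reaction ξ = 0.743 × 33.8 = 25.113 mol/s
Reaction term: ξ·ΔH°_rxn = 25.113 × 37.7 = 946.78 kJ/s
Sensible, feed 140→25 °C: -676.34 kJ/s
Outlet flows (mol/s): A 8.6866, B 25.113, H₂O 25.113
Sensible, products 25→234 °C: 1302.7 kJ/s
Q = ΔH = 1573.1 kJ/s = 1573.1 kW
Heat supplied = 5663.1 MJ/h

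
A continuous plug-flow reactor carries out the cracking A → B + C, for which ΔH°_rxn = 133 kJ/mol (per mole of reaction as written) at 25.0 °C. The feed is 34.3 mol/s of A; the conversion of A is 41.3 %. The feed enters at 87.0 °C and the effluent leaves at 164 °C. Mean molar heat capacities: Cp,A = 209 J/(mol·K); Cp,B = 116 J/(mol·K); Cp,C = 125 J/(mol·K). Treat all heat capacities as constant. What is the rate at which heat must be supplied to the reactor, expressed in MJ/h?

Q_in = 9000 MJ/h

Extent of reaction ξ = 0.413 × 34.3 = 14.166 mol/s
Reaction term: ξ·ΔH°_rxn = 14.166 × 133 = 1884.1 kJ/s
Sensible, feed 87.0→25 °C: -444.46 kJ/s
Outlet flows (mol/s): A 20.134, B 14.166, C 14.166
Sensible, products 25→164 °C: 1059.5 kJ/s
Q = ΔH = 2499.1 kJ/s = 2499.1 kW
Heat supplied = 8996.6 MJ/h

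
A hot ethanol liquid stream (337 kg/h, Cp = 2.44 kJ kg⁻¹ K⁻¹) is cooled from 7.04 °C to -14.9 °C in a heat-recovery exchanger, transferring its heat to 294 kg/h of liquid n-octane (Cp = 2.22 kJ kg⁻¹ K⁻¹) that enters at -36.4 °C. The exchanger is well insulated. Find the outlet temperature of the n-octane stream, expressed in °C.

T_c,out = -8.76 °C

Heat released by hot stream: Q = 337 × 2.44 × (7.04 − -14.9) = 18041 kJ/h
Energy balance on cold side (adiabatic exchanger): Q = ṁ_c·Cp_c·(T_c,out − T_c,in)
T_c,out = -36.4 + 18041/(294 × 2.22) = -8.7589 °C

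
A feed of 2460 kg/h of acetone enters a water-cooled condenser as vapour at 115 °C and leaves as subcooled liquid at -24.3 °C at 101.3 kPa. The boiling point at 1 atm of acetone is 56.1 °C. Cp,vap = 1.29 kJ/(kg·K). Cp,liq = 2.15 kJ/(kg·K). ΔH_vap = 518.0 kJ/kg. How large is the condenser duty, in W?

vapour 115→56.1 °C: -75.981 kJ/kg
condensation at 56.1 °C: -518 kJ/kg
liquid 56.1→-24.3 °C: -172.86 kJ/kg
Δh = -75.981 + -518 + -172.86 = -766.84 kJ/kg
Q = ṁ·Δh = 2460 kg/h × -766.84 kJ/kg = -1.8864e+06 kJ/h
|Q| = 524.01 kW = 524010 W

Q_c = 524000 W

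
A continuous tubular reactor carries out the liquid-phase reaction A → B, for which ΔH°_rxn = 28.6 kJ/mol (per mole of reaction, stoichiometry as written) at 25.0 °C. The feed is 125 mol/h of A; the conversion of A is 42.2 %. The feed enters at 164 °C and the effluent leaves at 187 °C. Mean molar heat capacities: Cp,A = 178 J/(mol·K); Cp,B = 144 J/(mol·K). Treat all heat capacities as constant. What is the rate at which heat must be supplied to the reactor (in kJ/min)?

Extent of reaction ξ = 0.422 × 125 = 52.75 mol/h
Reaction term: ξ·ΔH°_rxn = 52.75 × 28.6 = 1508.7 kJ/h
Sensible, feed 164→25 °C: -3092.8 kJ/h
Outlet flows (mol/h): A 72.25, B 52.75
Sensible, products 25→187 °C: 3314 kJ/h
Q = ΔH = 1729.9 kJ/h = 0.48051 kW
Heat supplied = 28.831 kJ/min

Q_in = 28.8 kJ/min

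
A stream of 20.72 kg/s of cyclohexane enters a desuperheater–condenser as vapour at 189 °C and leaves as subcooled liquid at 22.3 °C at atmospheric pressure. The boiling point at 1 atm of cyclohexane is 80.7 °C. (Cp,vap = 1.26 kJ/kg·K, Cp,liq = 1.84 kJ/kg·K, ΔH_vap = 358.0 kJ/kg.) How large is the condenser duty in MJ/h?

vapour 189→80.7 °C: -136.46 kJ/kg
condensation at 80.7 °C: -358 kJ/kg
liquid 80.7→22.3 °C: -107.46 kJ/kg
Δh = -136.46 + -358 + -107.46 = -601.91 kJ/kg
Q = ṁ·Δh = 20.72 kg/s × -601.91 kJ/kg = -12472 kJ/s
|Q| = 12472 kW = 44898 MJ/h

Q_c = 44900 MJ/h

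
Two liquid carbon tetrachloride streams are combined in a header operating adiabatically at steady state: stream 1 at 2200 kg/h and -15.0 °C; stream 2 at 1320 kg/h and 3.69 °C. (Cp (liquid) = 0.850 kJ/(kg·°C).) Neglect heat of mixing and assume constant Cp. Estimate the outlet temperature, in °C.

No heat crosses the boundary, so H_out = H_in.
Σ ṁᵢCp,ᵢTᵢ = 2200×0.850×-15.0 + 1320×0.850×3.69 = -23910
Σ ṁᵢCp,ᵢ = 2200×0.850 + 1320×0.850 = 2992
T_out = -23910 / 2992 = -7.9912 °C

T_out = -7.99 °C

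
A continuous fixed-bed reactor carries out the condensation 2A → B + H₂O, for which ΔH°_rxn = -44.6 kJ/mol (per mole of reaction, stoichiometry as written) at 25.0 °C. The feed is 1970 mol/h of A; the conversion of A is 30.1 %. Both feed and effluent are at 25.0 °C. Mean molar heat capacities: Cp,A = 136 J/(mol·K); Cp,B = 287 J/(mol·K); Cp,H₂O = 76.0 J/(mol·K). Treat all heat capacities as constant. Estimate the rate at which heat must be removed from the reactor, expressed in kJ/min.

Q_out = 220 kJ/min

Extent of reaction ξ = 0.301 × 1970 / 2 = 296.49 mol/h
Reaction term: ξ·ΔH°_rxn = 296.49 × -44.6 = -13223 kJ/h
Q = ΔH = -13223 kJ/h = -3.6731 kW
Heat removed = 220.39 kJ/min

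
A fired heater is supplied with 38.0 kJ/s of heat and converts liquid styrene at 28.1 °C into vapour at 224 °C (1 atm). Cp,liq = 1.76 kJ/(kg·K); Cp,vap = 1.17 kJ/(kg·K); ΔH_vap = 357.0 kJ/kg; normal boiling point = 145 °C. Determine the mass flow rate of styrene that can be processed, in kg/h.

ṁ = 209 kg/h

Δh = 1.76×(145−28.1) + 357.0 + 1.17×(224−145) = 655.17 kJ/kg
Q = 38.0 kJ/s = 38 kJ/s = 136800 kJ/h
ṁ = Q/Δh = 136800 / 655.17 = 208.8 kg/h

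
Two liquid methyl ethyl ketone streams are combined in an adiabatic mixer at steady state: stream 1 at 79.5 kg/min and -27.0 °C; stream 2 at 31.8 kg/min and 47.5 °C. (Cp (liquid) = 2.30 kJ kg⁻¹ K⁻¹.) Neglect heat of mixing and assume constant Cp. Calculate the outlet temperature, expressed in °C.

No heat crosses the boundary, so H_out = H_in.
Σ ṁᵢCp,ᵢTᵢ = 79.5×2.30×-27.0 + 31.8×2.30×47.5 = -1462.8
Σ ṁᵢCp,ᵢ = 79.5×2.30 + 31.8×2.30 = 255.99
T_out = -1462.8 / 255.99 = -5.7143 °C

T_out = -5.71 °C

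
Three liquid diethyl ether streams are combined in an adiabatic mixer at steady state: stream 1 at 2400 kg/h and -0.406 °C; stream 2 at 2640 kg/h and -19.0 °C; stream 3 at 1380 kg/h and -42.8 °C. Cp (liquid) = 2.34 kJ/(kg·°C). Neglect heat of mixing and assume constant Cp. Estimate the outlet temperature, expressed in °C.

T_out = -17.2 °C

Energy balance with Q = 0: Σ ṁᵢCp,ᵢ(T_out − Tᵢ) = 0
Σ ṁᵢCp,ᵢTᵢ = 2400×2.34×-0.406 + 2640×2.34×-19.0 + 1380×2.34×-42.8 = -257860
Σ ṁᵢCp,ᵢ = 2400×2.34 + 2640×2.34 + 1380×2.34 = 15023
T_out = -257860 / 15023 = -17.165 °C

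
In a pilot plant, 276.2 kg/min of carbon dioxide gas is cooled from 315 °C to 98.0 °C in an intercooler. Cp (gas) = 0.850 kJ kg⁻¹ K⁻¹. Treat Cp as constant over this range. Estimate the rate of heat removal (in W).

Q_c = 849000 W

Q = ṁ·Cp·ΔT = 276.2 × 0.850 × (98.0 − 315) = -50945 kJ/min
Converting: 50945 / 60 s = 849.08 kW
Cooling duty = 849080 W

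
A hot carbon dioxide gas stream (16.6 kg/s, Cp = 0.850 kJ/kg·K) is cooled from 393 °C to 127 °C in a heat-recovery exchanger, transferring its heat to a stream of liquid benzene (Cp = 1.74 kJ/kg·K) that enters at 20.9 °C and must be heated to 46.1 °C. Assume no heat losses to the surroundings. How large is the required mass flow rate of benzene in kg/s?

ṁ_c = 85.6 kg/s

Heat released by hot stream: Q = 16.6 × 0.850 × (393 − 127) = 3753.3 kJ/s
Energy balance on cold side (adiabatic exchanger): Q = ṁ_c·Cp_c·(T_c,out − T_c,in)
ṁ_c = 3753.3 / [1.74 × (46.1 − 20.9)] = 85.597 kg/s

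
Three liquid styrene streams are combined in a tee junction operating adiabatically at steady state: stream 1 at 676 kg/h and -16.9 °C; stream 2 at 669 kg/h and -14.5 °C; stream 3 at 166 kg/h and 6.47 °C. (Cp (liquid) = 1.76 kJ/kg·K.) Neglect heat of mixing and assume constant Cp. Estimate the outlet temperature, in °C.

T_out = -13.3 °C

Energy balance with Q = 0: Σ ṁᵢCp,ᵢ(T_out − Tᵢ) = 0
Σ ṁᵢCp,ᵢTᵢ = 676×1.76×-16.9 + 669×1.76×-14.5 + 166×1.76×6.47 = -35290
Σ ṁᵢCp,ᵢ = 676×1.76 + 669×1.76 + 166×1.76 = 2659.4
T_out = -35290 / 2659.4 = -13.27 °C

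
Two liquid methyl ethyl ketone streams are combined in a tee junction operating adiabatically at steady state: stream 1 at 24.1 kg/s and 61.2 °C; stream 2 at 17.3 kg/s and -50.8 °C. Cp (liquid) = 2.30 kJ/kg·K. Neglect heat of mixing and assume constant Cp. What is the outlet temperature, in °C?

T_out = 14.4 °C

Adiabatic, steady state ⇒ Σ ṁᵢCp,ᵢ(T_out − Tᵢ) = 0
Σ ṁᵢCp,ᵢTᵢ = 24.1×2.30×61.2 + 17.3×2.30×-50.8 = 1371
Σ ṁᵢCp,ᵢ = 24.1×2.30 + 17.3×2.30 = 95.22
T_out = 1371 / 95.22 = 14.398 °C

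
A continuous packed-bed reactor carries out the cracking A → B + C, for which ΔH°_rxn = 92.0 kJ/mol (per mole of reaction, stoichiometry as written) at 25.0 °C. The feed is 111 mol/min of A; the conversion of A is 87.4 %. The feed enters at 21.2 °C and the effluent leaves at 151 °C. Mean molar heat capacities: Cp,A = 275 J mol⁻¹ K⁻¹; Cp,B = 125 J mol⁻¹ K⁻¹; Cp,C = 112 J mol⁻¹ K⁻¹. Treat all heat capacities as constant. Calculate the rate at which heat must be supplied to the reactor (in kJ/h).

Q_in = 745000 kJ/h

Extent of reaction ξ = 0.874 × 111 = 97.014 mol/min
Reaction term: ξ·ΔH°_rxn = 97.014 × 92.0 = 8925.3 kJ/min
Sensible, feed 21.2→25 °C: 116 kJ/min
Outlet flows (mol/min): A 13.986, B 97.014, C 97.014
Sensible, products 25→151 °C: 3381.6 kJ/min
Q = ΔH = 12423 kJ/min = 207.05 kW
Heat supplied = 745380 kJ/h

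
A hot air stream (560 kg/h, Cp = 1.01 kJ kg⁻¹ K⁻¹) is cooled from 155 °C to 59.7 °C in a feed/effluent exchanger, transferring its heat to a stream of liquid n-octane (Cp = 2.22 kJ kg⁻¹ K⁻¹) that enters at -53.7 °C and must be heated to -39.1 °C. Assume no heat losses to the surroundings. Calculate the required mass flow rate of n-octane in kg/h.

Heat released by hot stream: Q = 560 × 1.01 × (155 − 59.7) = 53902 kJ/h
Energy balance on cold side (adiabatic exchanger): Q = ṁ_c·Cp_c·(T_c,out − T_c,in)
ṁ_c = 53902 / [2.22 × (-39.1 − -53.7)] = 1663 kg/h

ṁ_c = 1660 kg/h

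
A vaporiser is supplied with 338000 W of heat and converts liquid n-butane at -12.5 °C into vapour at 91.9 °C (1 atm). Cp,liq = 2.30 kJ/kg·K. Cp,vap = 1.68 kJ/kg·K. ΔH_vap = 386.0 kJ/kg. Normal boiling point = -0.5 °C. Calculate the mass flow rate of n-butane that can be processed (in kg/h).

ṁ = 2140 kg/h

Δh = 2.30×(-0.5−-12.5) + 386.0 + 1.68×(91.9−-0.5) = 568.83 kJ/kg
Q = 338000 W = 338 kJ/s = 1.2168e+06 kJ/h
ṁ = Q/Δh = 1.2168e+06 / 568.83 = 2139.1 kg/h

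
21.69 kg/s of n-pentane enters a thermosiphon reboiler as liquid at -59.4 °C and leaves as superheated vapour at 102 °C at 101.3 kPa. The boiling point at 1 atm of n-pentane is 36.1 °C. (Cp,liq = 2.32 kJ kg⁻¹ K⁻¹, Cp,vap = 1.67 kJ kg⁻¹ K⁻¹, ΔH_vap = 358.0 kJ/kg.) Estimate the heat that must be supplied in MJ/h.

liquid -59.4→36.1 °C: 221.56 kJ/kg
vaporisation at 36.1 °C: 358 kJ/kg
vapour 36.1→102 °C: 110.05 kJ/kg
Δh = 221.56 + 358 + 110.05 = 689.61 kJ/kg
Q = ṁ·Δh = 21.69 kg/s × 689.61 kJ/kg = 14958 kJ/s
|Q| = 14958 kW = 53848 MJ/h

Q = 53800 MJ/h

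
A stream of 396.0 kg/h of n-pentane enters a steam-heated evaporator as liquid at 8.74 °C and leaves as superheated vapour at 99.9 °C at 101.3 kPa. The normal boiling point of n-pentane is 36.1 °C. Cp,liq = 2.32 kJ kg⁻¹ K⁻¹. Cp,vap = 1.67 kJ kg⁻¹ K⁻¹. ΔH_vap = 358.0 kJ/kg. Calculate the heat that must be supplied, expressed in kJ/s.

liquid 8.74→36.1 °C: 63.475 kJ/kg
vaporisation at 36.1 °C: 358 kJ/kg
vapour 36.1→99.9 °C: 106.55 kJ/kg
Δh = 63.475 + 358 + 106.55 = 528.02 kJ/kg
Q = ṁ·Δh = 396.0 kg/h × 528.02 kJ/kg = 209100 kJ/h
|Q| = 58.082 kW

Q = 58.1 kJ/s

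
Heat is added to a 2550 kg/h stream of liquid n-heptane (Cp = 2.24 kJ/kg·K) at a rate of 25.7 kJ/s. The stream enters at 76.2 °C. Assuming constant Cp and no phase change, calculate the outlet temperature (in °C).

Q = 25.7 kJ/s = 92520 kJ/h
ΔT = Q/(ṁ·Cp) = 92520/(2550×2.24) = 16.197 K
T_out = 76.2 + 16.197 = 92.397 °C

T_out = 92.4 °C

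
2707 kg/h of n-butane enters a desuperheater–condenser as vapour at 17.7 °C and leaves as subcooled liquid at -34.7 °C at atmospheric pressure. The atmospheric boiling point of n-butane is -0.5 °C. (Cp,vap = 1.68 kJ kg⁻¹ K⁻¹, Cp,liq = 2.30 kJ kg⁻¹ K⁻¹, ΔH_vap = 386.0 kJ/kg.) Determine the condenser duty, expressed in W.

Q_c = 372000 W

vapour 17.7→-0.5 °C: -30.576 kJ/kg
condensation at -0.5 °C: -386 kJ/kg
liquid -0.5→-34.7 °C: -78.66 kJ/kg
Δh = -30.576 + -386 + -78.66 = -495.24 kJ/kg
Q = ṁ·Δh = 2707 kg/h × -495.24 kJ/kg = -1.3406e+06 kJ/h
|Q| = 372.39 kW = 372390 W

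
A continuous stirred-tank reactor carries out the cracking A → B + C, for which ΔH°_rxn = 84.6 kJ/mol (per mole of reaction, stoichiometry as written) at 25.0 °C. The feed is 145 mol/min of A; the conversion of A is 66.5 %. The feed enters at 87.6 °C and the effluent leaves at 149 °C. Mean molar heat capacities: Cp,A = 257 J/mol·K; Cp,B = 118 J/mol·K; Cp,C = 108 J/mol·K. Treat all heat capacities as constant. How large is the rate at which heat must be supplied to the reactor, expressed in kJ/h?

Q_in = 604000 kJ/h

Extent of reaction ξ = 0.665 × 145 = 96.425 mol/min
Reaction term: ξ·ΔH°_rxn = 96.425 × 84.6 = 8157.6 kJ/min
Sensible, feed 87.6→25 °C: -2332.8 kJ/min
Outlet flows (mol/min): A 48.575, B 96.425, C 96.425
Sensible, products 25→149 °C: 4250.2 kJ/min
Q = ΔH = 10075 kJ/min = 167.92 kW
Heat supplied = 604500 kJ/h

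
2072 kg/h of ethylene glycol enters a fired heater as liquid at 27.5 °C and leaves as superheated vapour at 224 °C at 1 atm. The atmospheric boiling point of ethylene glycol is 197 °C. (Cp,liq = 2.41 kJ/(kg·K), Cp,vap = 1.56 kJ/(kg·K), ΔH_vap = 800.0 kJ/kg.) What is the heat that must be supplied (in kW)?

liquid 27.5→197 °C: 408.5 kJ/kg
vaporisation at 197 °C: 800 kJ/kg
vapour 197→224 °C: 42.12 kJ/kg
Δh = 408.5 + 800 + 42.12 = 1250.6 kJ/kg
Q = ṁ·Δh = 2072 kg/h × 1250.6 kJ/kg = 2.5913e+06 kJ/h
|Q| = 719.8 kW

Q = 720 kW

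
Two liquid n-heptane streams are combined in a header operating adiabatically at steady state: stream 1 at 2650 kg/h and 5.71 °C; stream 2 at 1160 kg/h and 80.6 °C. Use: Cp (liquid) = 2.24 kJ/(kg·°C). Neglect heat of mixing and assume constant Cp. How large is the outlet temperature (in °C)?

Energy balance with Q = 0: Σ ṁᵢCp,ᵢ(T_out − Tᵢ) = 0
T_out = Σ ṁᵢCp,ᵢTᵢ / Σ ṁᵢCp,ᵢ
      = 243330 / 8534.4 = 28.511 °C

T_out = 28.5 °C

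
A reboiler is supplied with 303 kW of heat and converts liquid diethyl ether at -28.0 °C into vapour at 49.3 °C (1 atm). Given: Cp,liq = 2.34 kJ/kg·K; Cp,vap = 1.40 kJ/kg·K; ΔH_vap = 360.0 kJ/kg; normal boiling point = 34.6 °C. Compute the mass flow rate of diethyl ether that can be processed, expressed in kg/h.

ṁ = 2070 kg/h

Δh = 2.34×(34.6−-28.0) + 360.0 + 1.40×(49.3−34.6) = 527.06 kJ/kg
Q = 303 kW = 303 kJ/s = 1.0908e+06 kJ/h
ṁ = Q/Δh = 1.0908e+06 / 527.06 = 2069.6 kg/h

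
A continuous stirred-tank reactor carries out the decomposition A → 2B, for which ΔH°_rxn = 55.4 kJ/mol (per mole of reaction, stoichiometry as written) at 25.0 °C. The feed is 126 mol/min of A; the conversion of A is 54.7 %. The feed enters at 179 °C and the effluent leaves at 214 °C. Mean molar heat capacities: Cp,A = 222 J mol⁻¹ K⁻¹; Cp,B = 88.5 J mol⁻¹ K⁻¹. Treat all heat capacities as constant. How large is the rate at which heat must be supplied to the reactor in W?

Q_in = 70200 W

Extent of reaction ξ = 0.547 × 126 = 68.922 mol/min
Reaction term: ξ·ΔH°_rxn = 68.922 × 55.4 = 3818.3 kJ/min
Sensible, feed 179→25 °C: -4307.7 kJ/min
Outlet flows (mol/min): A 57.078, B 137.84
Sensible, products 25→214 °C: 4700.5 kJ/min
Q = ΔH = 4211.1 kJ/min = 70.185 kW
Heat supplied = 70185 W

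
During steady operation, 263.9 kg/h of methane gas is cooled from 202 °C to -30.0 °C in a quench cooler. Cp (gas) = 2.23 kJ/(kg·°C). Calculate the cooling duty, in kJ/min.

Q = ṁ·Cp·ΔT = 263.9 × 2.23 × (-30.0 − 202) = -136530 kJ/h
Converting: 136530 / 3600 s = 37.925 kW
Cooling duty = 2275.5 kJ/min

Q_c = 2280 kJ/min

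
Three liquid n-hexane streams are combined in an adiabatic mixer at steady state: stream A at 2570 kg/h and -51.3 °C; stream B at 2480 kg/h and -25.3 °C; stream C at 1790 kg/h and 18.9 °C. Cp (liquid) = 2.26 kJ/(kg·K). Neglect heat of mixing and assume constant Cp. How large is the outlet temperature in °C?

No heat crosses the boundary, so H_out = H_in.
Σ ṁᵢCp,ᵢTᵢ = 2570×2.26×-51.3 + 2480×2.26×-25.3 + 1790×2.26×18.9 = -363300
Σ ṁᵢCp,ᵢ = 2570×2.26 + 2480×2.26 + 1790×2.26 = 15458
T_out = -363300 / 15458 = -23.502 °C

T_out = -23.5 °C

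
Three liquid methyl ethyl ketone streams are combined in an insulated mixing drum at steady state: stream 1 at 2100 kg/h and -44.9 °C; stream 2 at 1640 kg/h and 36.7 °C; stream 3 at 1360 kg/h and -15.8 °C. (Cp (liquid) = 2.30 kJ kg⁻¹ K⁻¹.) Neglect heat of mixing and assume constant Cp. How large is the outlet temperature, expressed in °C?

T_out = -10.9 °C

Adiabatic, steady state ⇒ Σ ṁᵢCp,ᵢ(T_out − Tᵢ) = 0
Σ ṁᵢCp,ᵢTᵢ = 2100×2.30×-44.9 + 1640×2.30×36.7 + 1360×2.30×-15.8 = -127860
Σ ṁᵢCp,ᵢ = 2100×2.30 + 1640×2.30 + 1360×2.30 = 11730
T_out = -127860 / 11730 = -10.9 °C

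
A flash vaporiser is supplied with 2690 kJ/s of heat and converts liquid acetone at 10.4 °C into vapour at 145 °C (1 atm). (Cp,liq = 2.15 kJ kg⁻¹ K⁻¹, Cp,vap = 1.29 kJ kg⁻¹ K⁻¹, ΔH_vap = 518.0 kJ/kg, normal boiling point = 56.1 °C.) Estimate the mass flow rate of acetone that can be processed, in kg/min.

ṁ = 221 kg/min

Δh = 2.15×(56.1−10.4) + 518.0 + 1.29×(145−56.1) = 730.94 kJ/kg
Q = 2690 kJ/s = 2690 kJ/s = 161400 kJ/min
ṁ = Q/Δh = 161400 / 730.94 = 220.81 kg/min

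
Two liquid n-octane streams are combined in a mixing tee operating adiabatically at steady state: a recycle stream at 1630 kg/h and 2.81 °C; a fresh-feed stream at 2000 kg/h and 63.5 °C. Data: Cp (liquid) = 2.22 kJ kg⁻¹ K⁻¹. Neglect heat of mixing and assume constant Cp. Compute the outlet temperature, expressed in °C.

T_out = 36.2 °C

No heat crosses the boundary, so H_out = H_in.
Σ ṁᵢCp,ᵢTᵢ = 1630×2.22×2.81 + 2000×2.22×63.5 = 292110
Σ ṁᵢCp,ᵢ = 1630×2.22 + 2000×2.22 = 8058.6
T_out = 292110 / 8058.6 = 36.248 °C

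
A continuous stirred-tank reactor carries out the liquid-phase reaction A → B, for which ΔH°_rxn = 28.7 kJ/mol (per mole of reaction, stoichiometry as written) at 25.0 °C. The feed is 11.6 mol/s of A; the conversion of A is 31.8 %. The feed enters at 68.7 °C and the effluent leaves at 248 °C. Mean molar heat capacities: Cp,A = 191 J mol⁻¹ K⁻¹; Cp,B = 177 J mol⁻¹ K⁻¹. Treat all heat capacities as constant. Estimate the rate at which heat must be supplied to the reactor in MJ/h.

Q_in = 1770 MJ/h

Extent of reaction ξ = 0.318 × 11.6 = 3.6888 mol/s
Reaction term: ξ·ΔH°_rxn = 3.6888 × 28.7 = 105.87 kJ/s
Sensible, feed 68.7→25 °C: -96.822 kJ/s
Outlet flows (mol/s): A 7.9112, B 3.6888
Sensible, products 25→248 °C: 482.56 kJ/s
Q = ΔH = 491.61 kJ/s = 491.61 kW
Heat supplied = 1769.8 MJ/h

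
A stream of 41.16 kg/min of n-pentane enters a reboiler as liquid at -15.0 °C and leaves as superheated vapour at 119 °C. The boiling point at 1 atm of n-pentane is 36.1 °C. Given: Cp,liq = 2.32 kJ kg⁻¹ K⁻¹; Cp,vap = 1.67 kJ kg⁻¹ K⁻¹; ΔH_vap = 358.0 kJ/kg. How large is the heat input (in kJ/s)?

Q = 422 kJ/s

liquid -15.0→36.1 °C: 118.55 kJ/kg
vaporisation at 36.1 °C: 358 kJ/kg
vapour 36.1→119 °C: 138.44 kJ/kg
Δh = 118.55 + 358 + 138.44 = 615 kJ/kg
Q = ṁ·Δh = 41.16 kg/min × 615 kJ/kg = 25313 kJ/min
|Q| = 421.89 kW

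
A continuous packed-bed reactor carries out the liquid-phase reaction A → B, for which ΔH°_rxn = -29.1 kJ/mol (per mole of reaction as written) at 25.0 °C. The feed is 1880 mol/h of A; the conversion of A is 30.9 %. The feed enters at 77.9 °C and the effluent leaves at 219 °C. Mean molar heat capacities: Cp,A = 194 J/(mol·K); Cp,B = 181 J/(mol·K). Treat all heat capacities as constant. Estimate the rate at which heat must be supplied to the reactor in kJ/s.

Extent of reaction ξ = 0.309 × 1880 = 580.92 mol/h
Reaction term: ξ·ΔH°_rxn = 580.92 × -29.1 = -16905 kJ/h
Sensible, feed 77.9→25 °C: -19294 kJ/h
Outlet flows (mol/h): A 1299.1, B 580.92
Sensible, products 25→219 °C: 69291 kJ/h
Q = ΔH = 33092 kJ/h = 9.1923 kW
Heat supplied = 9.1923 kJ/s

Q_in = 9.19 kJ/s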